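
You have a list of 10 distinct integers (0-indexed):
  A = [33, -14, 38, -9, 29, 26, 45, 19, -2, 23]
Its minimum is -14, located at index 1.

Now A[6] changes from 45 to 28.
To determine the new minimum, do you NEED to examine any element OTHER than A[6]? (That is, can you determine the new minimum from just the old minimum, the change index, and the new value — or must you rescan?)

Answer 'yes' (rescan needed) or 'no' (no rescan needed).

Old min = -14 at index 1
Change at index 6: 45 -> 28
Index 6 was NOT the min. New min = min(-14, 28). No rescan of other elements needed.
Needs rescan: no

Answer: no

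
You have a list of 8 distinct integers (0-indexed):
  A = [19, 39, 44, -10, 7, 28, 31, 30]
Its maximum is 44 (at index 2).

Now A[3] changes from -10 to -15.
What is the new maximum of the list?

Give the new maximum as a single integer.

Old max = 44 (at index 2)
Change: A[3] -10 -> -15
Changed element was NOT the old max.
  New max = max(old_max, new_val) = max(44, -15) = 44

Answer: 44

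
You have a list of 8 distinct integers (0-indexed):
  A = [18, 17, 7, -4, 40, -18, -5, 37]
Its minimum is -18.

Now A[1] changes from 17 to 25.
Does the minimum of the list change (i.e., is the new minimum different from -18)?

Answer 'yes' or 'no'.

Old min = -18
Change: A[1] 17 -> 25
Changed element was NOT the min; min changes only if 25 < -18.
New min = -18; changed? no

Answer: no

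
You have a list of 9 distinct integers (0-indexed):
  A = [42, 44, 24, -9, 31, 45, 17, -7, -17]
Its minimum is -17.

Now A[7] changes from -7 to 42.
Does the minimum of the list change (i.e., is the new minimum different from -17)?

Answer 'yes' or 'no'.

Answer: no

Derivation:
Old min = -17
Change: A[7] -7 -> 42
Changed element was NOT the min; min changes only if 42 < -17.
New min = -17; changed? no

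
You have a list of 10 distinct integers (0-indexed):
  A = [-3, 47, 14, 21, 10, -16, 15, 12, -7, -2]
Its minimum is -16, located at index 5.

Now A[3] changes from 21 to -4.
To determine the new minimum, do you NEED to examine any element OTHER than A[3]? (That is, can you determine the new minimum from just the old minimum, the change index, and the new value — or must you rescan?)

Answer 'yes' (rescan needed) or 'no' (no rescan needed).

Answer: no

Derivation:
Old min = -16 at index 5
Change at index 3: 21 -> -4
Index 3 was NOT the min. New min = min(-16, -4). No rescan of other elements needed.
Needs rescan: no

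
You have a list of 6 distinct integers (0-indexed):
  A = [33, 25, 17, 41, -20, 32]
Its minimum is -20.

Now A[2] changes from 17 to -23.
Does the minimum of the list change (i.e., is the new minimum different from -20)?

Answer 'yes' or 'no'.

Old min = -20
Change: A[2] 17 -> -23
Changed element was NOT the min; min changes only if -23 < -20.
New min = -23; changed? yes

Answer: yes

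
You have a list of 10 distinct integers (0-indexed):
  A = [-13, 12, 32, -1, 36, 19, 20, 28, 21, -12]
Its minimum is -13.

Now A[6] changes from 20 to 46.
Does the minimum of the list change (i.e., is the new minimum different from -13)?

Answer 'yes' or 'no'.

Answer: no

Derivation:
Old min = -13
Change: A[6] 20 -> 46
Changed element was NOT the min; min changes only if 46 < -13.
New min = -13; changed? no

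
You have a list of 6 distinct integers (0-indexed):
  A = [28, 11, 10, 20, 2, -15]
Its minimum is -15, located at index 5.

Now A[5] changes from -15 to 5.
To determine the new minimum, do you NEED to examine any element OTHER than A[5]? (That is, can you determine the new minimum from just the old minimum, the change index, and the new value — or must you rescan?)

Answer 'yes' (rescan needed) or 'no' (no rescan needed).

Old min = -15 at index 5
Change at index 5: -15 -> 5
Index 5 WAS the min and new value 5 > old min -15. Must rescan other elements to find the new min.
Needs rescan: yes

Answer: yes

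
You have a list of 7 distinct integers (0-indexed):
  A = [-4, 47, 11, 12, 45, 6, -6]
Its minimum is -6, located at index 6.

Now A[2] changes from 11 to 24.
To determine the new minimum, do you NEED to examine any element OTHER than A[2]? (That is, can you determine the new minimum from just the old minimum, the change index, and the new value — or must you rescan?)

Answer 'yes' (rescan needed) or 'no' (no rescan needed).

Old min = -6 at index 6
Change at index 2: 11 -> 24
Index 2 was NOT the min. New min = min(-6, 24). No rescan of other elements needed.
Needs rescan: no

Answer: no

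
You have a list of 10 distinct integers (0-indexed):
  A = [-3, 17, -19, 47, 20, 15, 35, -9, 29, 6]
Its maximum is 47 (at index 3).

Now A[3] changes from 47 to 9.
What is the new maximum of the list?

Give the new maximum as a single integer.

Answer: 35

Derivation:
Old max = 47 (at index 3)
Change: A[3] 47 -> 9
Changed element WAS the max -> may need rescan.
  Max of remaining elements: 35
  New max = max(9, 35) = 35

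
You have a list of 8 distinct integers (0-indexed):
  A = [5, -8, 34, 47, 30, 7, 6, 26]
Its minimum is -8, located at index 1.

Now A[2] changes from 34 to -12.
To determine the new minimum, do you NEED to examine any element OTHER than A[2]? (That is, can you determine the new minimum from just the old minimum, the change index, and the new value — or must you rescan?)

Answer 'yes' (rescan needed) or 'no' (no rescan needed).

Old min = -8 at index 1
Change at index 2: 34 -> -12
Index 2 was NOT the min. New min = min(-8, -12). No rescan of other elements needed.
Needs rescan: no

Answer: no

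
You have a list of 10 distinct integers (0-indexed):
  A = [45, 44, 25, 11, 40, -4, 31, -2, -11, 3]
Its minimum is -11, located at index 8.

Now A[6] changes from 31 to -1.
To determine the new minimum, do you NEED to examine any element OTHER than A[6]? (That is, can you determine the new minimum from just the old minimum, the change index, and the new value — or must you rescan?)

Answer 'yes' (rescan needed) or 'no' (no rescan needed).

Old min = -11 at index 8
Change at index 6: 31 -> -1
Index 6 was NOT the min. New min = min(-11, -1). No rescan of other elements needed.
Needs rescan: no

Answer: no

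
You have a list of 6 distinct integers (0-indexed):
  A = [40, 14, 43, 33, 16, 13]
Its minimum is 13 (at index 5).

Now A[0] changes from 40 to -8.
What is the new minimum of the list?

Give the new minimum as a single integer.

Answer: -8

Derivation:
Old min = 13 (at index 5)
Change: A[0] 40 -> -8
Changed element was NOT the old min.
  New min = min(old_min, new_val) = min(13, -8) = -8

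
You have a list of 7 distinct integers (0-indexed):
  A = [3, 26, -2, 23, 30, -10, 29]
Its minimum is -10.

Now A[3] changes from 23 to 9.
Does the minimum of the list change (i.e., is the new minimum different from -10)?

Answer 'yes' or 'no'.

Old min = -10
Change: A[3] 23 -> 9
Changed element was NOT the min; min changes only if 9 < -10.
New min = -10; changed? no

Answer: no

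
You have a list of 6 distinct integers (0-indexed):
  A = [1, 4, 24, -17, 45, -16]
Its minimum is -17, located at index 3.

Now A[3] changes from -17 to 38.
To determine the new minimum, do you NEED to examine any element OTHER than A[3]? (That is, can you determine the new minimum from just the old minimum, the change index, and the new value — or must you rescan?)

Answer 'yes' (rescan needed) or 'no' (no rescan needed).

Answer: yes

Derivation:
Old min = -17 at index 3
Change at index 3: -17 -> 38
Index 3 WAS the min and new value 38 > old min -17. Must rescan other elements to find the new min.
Needs rescan: yes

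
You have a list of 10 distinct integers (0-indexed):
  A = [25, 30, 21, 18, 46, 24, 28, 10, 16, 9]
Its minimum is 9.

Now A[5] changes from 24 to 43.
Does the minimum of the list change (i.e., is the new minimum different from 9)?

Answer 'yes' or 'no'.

Old min = 9
Change: A[5] 24 -> 43
Changed element was NOT the min; min changes only if 43 < 9.
New min = 9; changed? no

Answer: no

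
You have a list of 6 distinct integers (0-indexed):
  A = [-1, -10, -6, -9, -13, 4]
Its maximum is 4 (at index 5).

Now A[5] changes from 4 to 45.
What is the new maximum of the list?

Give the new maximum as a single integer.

Answer: 45

Derivation:
Old max = 4 (at index 5)
Change: A[5] 4 -> 45
Changed element WAS the max -> may need rescan.
  Max of remaining elements: -1
  New max = max(45, -1) = 45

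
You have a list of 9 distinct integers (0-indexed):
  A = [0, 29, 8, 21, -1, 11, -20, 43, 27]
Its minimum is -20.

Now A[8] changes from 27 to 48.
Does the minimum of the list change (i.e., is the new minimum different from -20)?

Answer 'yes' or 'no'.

Answer: no

Derivation:
Old min = -20
Change: A[8] 27 -> 48
Changed element was NOT the min; min changes only if 48 < -20.
New min = -20; changed? no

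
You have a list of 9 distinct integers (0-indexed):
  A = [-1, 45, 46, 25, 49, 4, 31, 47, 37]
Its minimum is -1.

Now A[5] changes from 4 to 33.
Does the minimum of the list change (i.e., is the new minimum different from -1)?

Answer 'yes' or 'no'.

Answer: no

Derivation:
Old min = -1
Change: A[5] 4 -> 33
Changed element was NOT the min; min changes only if 33 < -1.
New min = -1; changed? no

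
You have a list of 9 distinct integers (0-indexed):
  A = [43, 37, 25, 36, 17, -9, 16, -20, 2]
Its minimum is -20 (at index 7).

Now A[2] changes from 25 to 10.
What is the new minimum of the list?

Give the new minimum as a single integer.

Old min = -20 (at index 7)
Change: A[2] 25 -> 10
Changed element was NOT the old min.
  New min = min(old_min, new_val) = min(-20, 10) = -20

Answer: -20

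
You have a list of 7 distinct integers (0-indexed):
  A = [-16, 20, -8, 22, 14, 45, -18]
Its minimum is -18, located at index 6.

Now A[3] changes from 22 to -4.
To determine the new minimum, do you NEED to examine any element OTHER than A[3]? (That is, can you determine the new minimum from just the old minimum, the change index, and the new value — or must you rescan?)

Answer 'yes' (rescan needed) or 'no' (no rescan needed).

Answer: no

Derivation:
Old min = -18 at index 6
Change at index 3: 22 -> -4
Index 3 was NOT the min. New min = min(-18, -4). No rescan of other elements needed.
Needs rescan: no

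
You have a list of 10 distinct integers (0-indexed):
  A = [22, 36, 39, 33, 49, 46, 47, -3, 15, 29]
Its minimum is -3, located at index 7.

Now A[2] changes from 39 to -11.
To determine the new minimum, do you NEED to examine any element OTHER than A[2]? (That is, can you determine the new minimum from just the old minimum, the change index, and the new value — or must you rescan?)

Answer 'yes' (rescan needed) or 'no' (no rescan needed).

Old min = -3 at index 7
Change at index 2: 39 -> -11
Index 2 was NOT the min. New min = min(-3, -11). No rescan of other elements needed.
Needs rescan: no

Answer: no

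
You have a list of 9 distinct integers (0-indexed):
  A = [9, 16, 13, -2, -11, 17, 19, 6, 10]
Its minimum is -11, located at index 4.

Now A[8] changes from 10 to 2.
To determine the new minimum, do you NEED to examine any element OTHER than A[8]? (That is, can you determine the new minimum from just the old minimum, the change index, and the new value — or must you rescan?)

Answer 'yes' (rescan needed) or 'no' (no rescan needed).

Answer: no

Derivation:
Old min = -11 at index 4
Change at index 8: 10 -> 2
Index 8 was NOT the min. New min = min(-11, 2). No rescan of other elements needed.
Needs rescan: no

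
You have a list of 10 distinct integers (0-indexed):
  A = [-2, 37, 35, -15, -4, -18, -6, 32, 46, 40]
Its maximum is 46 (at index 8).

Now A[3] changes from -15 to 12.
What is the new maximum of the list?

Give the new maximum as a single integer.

Old max = 46 (at index 8)
Change: A[3] -15 -> 12
Changed element was NOT the old max.
  New max = max(old_max, new_val) = max(46, 12) = 46

Answer: 46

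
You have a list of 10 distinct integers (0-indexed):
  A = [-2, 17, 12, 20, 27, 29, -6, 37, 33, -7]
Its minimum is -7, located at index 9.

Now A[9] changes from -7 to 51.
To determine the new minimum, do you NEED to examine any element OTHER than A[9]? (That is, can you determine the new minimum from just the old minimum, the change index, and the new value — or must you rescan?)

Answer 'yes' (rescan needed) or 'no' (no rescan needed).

Old min = -7 at index 9
Change at index 9: -7 -> 51
Index 9 WAS the min and new value 51 > old min -7. Must rescan other elements to find the new min.
Needs rescan: yes

Answer: yes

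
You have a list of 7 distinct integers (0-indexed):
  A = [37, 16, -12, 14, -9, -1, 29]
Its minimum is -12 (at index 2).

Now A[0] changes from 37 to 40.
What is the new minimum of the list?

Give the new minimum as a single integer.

Old min = -12 (at index 2)
Change: A[0] 37 -> 40
Changed element was NOT the old min.
  New min = min(old_min, new_val) = min(-12, 40) = -12

Answer: -12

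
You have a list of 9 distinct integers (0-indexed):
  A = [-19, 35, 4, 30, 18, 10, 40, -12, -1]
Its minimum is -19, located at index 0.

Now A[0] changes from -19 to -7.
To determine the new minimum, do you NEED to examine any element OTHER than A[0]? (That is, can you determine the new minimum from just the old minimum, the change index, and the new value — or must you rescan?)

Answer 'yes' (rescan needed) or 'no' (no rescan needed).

Old min = -19 at index 0
Change at index 0: -19 -> -7
Index 0 WAS the min and new value -7 > old min -19. Must rescan other elements to find the new min.
Needs rescan: yes

Answer: yes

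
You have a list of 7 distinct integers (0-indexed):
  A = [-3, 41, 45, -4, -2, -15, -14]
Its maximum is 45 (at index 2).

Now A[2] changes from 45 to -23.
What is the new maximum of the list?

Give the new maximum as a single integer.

Answer: 41

Derivation:
Old max = 45 (at index 2)
Change: A[2] 45 -> -23
Changed element WAS the max -> may need rescan.
  Max of remaining elements: 41
  New max = max(-23, 41) = 41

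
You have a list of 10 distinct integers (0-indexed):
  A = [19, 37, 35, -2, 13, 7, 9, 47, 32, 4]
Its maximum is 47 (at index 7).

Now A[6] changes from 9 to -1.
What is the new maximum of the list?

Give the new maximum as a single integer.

Answer: 47

Derivation:
Old max = 47 (at index 7)
Change: A[6] 9 -> -1
Changed element was NOT the old max.
  New max = max(old_max, new_val) = max(47, -1) = 47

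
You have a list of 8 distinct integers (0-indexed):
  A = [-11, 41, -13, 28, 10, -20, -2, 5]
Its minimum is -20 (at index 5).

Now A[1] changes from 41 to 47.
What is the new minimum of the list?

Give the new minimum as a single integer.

Answer: -20

Derivation:
Old min = -20 (at index 5)
Change: A[1] 41 -> 47
Changed element was NOT the old min.
  New min = min(old_min, new_val) = min(-20, 47) = -20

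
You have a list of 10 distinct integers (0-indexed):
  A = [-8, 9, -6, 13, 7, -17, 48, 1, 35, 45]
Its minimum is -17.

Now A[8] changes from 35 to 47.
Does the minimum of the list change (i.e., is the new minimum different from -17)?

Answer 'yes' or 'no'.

Answer: no

Derivation:
Old min = -17
Change: A[8] 35 -> 47
Changed element was NOT the min; min changes only if 47 < -17.
New min = -17; changed? no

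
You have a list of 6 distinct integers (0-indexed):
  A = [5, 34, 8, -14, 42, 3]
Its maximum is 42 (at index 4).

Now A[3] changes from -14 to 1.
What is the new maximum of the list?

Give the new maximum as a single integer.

Old max = 42 (at index 4)
Change: A[3] -14 -> 1
Changed element was NOT the old max.
  New max = max(old_max, new_val) = max(42, 1) = 42

Answer: 42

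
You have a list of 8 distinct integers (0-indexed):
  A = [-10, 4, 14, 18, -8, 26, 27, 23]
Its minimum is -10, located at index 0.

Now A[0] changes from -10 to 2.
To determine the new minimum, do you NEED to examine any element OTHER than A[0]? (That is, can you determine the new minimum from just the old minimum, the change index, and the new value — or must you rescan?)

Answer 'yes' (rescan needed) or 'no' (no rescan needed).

Old min = -10 at index 0
Change at index 0: -10 -> 2
Index 0 WAS the min and new value 2 > old min -10. Must rescan other elements to find the new min.
Needs rescan: yes

Answer: yes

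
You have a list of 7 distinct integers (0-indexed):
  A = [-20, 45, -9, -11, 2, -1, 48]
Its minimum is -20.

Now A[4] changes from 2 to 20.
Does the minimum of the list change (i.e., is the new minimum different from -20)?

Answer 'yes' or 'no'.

Answer: no

Derivation:
Old min = -20
Change: A[4] 2 -> 20
Changed element was NOT the min; min changes only if 20 < -20.
New min = -20; changed? no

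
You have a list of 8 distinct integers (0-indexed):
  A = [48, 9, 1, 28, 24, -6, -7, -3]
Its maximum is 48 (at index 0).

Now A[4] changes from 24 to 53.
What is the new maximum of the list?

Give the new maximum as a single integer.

Answer: 53

Derivation:
Old max = 48 (at index 0)
Change: A[4] 24 -> 53
Changed element was NOT the old max.
  New max = max(old_max, new_val) = max(48, 53) = 53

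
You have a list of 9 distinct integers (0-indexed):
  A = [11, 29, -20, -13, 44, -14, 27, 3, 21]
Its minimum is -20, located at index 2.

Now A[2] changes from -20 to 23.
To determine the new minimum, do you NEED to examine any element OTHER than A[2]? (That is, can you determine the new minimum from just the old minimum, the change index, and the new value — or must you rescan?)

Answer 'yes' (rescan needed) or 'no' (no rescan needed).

Answer: yes

Derivation:
Old min = -20 at index 2
Change at index 2: -20 -> 23
Index 2 WAS the min and new value 23 > old min -20. Must rescan other elements to find the new min.
Needs rescan: yes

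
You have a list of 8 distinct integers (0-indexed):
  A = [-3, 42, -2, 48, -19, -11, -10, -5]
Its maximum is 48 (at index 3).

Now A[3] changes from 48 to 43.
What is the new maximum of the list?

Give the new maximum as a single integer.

Answer: 43

Derivation:
Old max = 48 (at index 3)
Change: A[3] 48 -> 43
Changed element WAS the max -> may need rescan.
  Max of remaining elements: 42
  New max = max(43, 42) = 43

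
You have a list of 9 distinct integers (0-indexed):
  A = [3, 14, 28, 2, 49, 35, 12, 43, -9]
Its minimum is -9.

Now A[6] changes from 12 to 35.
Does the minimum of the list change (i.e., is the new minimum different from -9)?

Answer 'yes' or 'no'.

Old min = -9
Change: A[6] 12 -> 35
Changed element was NOT the min; min changes only if 35 < -9.
New min = -9; changed? no

Answer: no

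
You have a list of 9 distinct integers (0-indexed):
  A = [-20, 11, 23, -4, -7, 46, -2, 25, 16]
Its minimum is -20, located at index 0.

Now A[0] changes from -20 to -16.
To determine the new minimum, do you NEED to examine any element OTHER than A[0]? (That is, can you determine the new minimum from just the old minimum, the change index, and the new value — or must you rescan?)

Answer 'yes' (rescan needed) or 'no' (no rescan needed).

Answer: yes

Derivation:
Old min = -20 at index 0
Change at index 0: -20 -> -16
Index 0 WAS the min and new value -16 > old min -20. Must rescan other elements to find the new min.
Needs rescan: yes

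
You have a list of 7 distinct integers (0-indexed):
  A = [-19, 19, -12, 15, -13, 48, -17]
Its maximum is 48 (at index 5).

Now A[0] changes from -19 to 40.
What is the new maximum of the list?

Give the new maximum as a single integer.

Answer: 48

Derivation:
Old max = 48 (at index 5)
Change: A[0] -19 -> 40
Changed element was NOT the old max.
  New max = max(old_max, new_val) = max(48, 40) = 48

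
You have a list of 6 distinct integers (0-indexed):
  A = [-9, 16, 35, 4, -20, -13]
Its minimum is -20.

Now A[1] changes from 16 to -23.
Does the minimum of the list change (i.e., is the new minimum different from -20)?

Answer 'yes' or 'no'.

Answer: yes

Derivation:
Old min = -20
Change: A[1] 16 -> -23
Changed element was NOT the min; min changes only if -23 < -20.
New min = -23; changed? yes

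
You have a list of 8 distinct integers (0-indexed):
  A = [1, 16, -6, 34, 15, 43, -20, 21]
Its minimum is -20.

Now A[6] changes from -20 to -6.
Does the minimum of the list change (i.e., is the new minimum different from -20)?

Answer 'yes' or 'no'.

Answer: yes

Derivation:
Old min = -20
Change: A[6] -20 -> -6
Changed element was the min; new min must be rechecked.
New min = -6; changed? yes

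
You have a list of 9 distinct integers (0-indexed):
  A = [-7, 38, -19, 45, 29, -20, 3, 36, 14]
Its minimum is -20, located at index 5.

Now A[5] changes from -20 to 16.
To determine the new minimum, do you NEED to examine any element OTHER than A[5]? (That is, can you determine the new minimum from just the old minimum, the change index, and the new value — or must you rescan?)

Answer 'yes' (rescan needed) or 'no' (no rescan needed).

Old min = -20 at index 5
Change at index 5: -20 -> 16
Index 5 WAS the min and new value 16 > old min -20. Must rescan other elements to find the new min.
Needs rescan: yes

Answer: yes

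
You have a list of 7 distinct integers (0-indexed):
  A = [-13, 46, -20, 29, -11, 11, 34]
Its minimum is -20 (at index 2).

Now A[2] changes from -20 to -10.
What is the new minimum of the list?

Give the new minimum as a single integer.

Old min = -20 (at index 2)
Change: A[2] -20 -> -10
Changed element WAS the min. Need to check: is -10 still <= all others?
  Min of remaining elements: -13
  New min = min(-10, -13) = -13

Answer: -13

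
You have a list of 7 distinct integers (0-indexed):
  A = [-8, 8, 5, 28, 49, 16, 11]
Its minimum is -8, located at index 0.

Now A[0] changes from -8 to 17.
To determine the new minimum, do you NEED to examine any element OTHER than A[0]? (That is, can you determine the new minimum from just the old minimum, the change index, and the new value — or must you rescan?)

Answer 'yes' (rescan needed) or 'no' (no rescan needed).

Old min = -8 at index 0
Change at index 0: -8 -> 17
Index 0 WAS the min and new value 17 > old min -8. Must rescan other elements to find the new min.
Needs rescan: yes

Answer: yes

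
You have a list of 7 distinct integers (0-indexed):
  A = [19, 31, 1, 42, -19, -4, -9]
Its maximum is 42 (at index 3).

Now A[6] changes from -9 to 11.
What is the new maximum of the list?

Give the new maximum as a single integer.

Answer: 42

Derivation:
Old max = 42 (at index 3)
Change: A[6] -9 -> 11
Changed element was NOT the old max.
  New max = max(old_max, new_val) = max(42, 11) = 42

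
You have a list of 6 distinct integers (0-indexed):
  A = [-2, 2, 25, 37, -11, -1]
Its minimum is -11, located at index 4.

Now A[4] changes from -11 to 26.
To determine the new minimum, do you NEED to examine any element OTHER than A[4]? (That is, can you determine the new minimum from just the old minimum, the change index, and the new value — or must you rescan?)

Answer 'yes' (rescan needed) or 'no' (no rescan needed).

Old min = -11 at index 4
Change at index 4: -11 -> 26
Index 4 WAS the min and new value 26 > old min -11. Must rescan other elements to find the new min.
Needs rescan: yes

Answer: yes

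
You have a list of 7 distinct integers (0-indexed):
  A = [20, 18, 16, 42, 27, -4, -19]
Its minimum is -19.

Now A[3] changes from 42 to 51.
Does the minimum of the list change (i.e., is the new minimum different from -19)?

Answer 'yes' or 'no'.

Old min = -19
Change: A[3] 42 -> 51
Changed element was NOT the min; min changes only if 51 < -19.
New min = -19; changed? no

Answer: no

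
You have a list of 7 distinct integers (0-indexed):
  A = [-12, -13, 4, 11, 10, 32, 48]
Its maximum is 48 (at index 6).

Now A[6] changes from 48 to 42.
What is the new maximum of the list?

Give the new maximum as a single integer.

Answer: 42

Derivation:
Old max = 48 (at index 6)
Change: A[6] 48 -> 42
Changed element WAS the max -> may need rescan.
  Max of remaining elements: 32
  New max = max(42, 32) = 42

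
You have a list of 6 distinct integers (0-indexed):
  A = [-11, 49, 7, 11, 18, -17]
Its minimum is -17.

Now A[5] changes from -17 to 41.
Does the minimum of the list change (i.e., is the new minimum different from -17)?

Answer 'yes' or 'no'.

Old min = -17
Change: A[5] -17 -> 41
Changed element was the min; new min must be rechecked.
New min = -11; changed? yes

Answer: yes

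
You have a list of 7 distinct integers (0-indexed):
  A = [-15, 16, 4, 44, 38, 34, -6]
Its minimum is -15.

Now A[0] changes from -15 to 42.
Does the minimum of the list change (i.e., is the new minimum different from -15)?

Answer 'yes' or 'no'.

Old min = -15
Change: A[0] -15 -> 42
Changed element was the min; new min must be rechecked.
New min = -6; changed? yes

Answer: yes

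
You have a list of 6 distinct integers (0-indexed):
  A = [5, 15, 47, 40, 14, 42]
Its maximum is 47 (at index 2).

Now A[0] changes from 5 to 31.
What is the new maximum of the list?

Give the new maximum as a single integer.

Answer: 47

Derivation:
Old max = 47 (at index 2)
Change: A[0] 5 -> 31
Changed element was NOT the old max.
  New max = max(old_max, new_val) = max(47, 31) = 47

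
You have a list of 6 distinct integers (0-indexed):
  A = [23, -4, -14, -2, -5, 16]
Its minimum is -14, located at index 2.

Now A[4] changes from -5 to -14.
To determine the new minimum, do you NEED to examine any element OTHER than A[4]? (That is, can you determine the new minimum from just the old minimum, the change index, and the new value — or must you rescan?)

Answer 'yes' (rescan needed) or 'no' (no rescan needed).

Answer: no

Derivation:
Old min = -14 at index 2
Change at index 4: -5 -> -14
Index 4 was NOT the min. New min = min(-14, -14). No rescan of other elements needed.
Needs rescan: no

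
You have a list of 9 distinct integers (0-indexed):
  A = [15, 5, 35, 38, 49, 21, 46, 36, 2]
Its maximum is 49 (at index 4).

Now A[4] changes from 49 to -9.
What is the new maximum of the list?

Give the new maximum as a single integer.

Old max = 49 (at index 4)
Change: A[4] 49 -> -9
Changed element WAS the max -> may need rescan.
  Max of remaining elements: 46
  New max = max(-9, 46) = 46

Answer: 46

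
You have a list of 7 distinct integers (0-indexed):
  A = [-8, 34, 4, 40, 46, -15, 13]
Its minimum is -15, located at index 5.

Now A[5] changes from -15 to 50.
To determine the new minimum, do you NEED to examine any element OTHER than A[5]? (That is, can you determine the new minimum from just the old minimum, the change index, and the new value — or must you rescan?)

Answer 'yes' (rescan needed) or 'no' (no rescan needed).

Answer: yes

Derivation:
Old min = -15 at index 5
Change at index 5: -15 -> 50
Index 5 WAS the min and new value 50 > old min -15. Must rescan other elements to find the new min.
Needs rescan: yes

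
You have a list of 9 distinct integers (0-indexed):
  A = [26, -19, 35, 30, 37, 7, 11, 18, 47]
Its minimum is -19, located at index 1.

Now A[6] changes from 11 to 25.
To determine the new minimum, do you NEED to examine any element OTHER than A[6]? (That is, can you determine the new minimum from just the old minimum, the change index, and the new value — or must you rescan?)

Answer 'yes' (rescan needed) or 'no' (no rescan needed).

Answer: no

Derivation:
Old min = -19 at index 1
Change at index 6: 11 -> 25
Index 6 was NOT the min. New min = min(-19, 25). No rescan of other elements needed.
Needs rescan: no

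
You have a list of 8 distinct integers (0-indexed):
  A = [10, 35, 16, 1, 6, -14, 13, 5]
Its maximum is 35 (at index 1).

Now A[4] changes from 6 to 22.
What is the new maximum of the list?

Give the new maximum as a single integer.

Answer: 35

Derivation:
Old max = 35 (at index 1)
Change: A[4] 6 -> 22
Changed element was NOT the old max.
  New max = max(old_max, new_val) = max(35, 22) = 35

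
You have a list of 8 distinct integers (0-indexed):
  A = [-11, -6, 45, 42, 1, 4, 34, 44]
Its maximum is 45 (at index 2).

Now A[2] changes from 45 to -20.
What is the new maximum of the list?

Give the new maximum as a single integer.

Answer: 44

Derivation:
Old max = 45 (at index 2)
Change: A[2] 45 -> -20
Changed element WAS the max -> may need rescan.
  Max of remaining elements: 44
  New max = max(-20, 44) = 44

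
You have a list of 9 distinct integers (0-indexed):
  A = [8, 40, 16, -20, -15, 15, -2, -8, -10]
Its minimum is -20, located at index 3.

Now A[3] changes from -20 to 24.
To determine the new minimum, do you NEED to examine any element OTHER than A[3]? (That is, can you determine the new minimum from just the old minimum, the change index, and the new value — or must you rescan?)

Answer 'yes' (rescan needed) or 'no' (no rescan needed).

Answer: yes

Derivation:
Old min = -20 at index 3
Change at index 3: -20 -> 24
Index 3 WAS the min and new value 24 > old min -20. Must rescan other elements to find the new min.
Needs rescan: yes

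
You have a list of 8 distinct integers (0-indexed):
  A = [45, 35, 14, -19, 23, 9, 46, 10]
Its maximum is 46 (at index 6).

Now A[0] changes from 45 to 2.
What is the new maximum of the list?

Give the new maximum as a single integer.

Old max = 46 (at index 6)
Change: A[0] 45 -> 2
Changed element was NOT the old max.
  New max = max(old_max, new_val) = max(46, 2) = 46

Answer: 46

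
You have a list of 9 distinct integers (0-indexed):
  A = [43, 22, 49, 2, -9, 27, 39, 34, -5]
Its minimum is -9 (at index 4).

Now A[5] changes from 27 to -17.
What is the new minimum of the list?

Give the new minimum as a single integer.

Old min = -9 (at index 4)
Change: A[5] 27 -> -17
Changed element was NOT the old min.
  New min = min(old_min, new_val) = min(-9, -17) = -17

Answer: -17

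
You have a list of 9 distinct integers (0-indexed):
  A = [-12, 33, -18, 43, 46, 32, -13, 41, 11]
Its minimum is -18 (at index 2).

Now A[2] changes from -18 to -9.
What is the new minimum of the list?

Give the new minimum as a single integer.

Answer: -13

Derivation:
Old min = -18 (at index 2)
Change: A[2] -18 -> -9
Changed element WAS the min. Need to check: is -9 still <= all others?
  Min of remaining elements: -13
  New min = min(-9, -13) = -13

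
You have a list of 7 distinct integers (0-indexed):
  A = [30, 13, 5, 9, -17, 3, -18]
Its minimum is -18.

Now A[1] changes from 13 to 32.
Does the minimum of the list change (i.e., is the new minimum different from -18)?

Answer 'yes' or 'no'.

Answer: no

Derivation:
Old min = -18
Change: A[1] 13 -> 32
Changed element was NOT the min; min changes only if 32 < -18.
New min = -18; changed? no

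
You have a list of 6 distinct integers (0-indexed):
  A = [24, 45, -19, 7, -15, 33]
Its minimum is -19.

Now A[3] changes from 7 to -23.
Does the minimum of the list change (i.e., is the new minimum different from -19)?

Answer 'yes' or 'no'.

Old min = -19
Change: A[3] 7 -> -23
Changed element was NOT the min; min changes only if -23 < -19.
New min = -23; changed? yes

Answer: yes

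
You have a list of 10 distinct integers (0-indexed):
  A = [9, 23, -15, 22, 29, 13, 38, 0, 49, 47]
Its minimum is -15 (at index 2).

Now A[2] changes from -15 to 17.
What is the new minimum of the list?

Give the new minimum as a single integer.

Answer: 0

Derivation:
Old min = -15 (at index 2)
Change: A[2] -15 -> 17
Changed element WAS the min. Need to check: is 17 still <= all others?
  Min of remaining elements: 0
  New min = min(17, 0) = 0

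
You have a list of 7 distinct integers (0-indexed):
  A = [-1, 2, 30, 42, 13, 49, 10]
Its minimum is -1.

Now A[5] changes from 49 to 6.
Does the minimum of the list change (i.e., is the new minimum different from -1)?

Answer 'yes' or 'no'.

Answer: no

Derivation:
Old min = -1
Change: A[5] 49 -> 6
Changed element was NOT the min; min changes only if 6 < -1.
New min = -1; changed? no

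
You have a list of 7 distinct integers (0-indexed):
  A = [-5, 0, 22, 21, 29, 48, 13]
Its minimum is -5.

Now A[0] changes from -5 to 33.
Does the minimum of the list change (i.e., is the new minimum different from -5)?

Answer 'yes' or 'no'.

Old min = -5
Change: A[0] -5 -> 33
Changed element was the min; new min must be rechecked.
New min = 0; changed? yes

Answer: yes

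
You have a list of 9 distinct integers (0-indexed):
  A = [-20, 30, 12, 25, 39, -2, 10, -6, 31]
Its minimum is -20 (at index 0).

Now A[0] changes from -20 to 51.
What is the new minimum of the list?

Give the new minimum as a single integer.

Old min = -20 (at index 0)
Change: A[0] -20 -> 51
Changed element WAS the min. Need to check: is 51 still <= all others?
  Min of remaining elements: -6
  New min = min(51, -6) = -6

Answer: -6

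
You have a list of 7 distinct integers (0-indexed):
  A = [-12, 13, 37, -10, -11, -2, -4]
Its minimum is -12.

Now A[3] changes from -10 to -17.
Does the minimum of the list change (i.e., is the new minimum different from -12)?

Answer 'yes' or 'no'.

Answer: yes

Derivation:
Old min = -12
Change: A[3] -10 -> -17
Changed element was NOT the min; min changes only if -17 < -12.
New min = -17; changed? yes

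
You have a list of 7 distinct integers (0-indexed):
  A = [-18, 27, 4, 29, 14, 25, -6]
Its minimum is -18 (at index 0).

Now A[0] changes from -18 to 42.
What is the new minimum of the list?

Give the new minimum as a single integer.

Old min = -18 (at index 0)
Change: A[0] -18 -> 42
Changed element WAS the min. Need to check: is 42 still <= all others?
  Min of remaining elements: -6
  New min = min(42, -6) = -6

Answer: -6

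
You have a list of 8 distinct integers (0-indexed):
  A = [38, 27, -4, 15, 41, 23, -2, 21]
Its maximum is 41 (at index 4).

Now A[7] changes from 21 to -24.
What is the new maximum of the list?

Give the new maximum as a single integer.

Answer: 41

Derivation:
Old max = 41 (at index 4)
Change: A[7] 21 -> -24
Changed element was NOT the old max.
  New max = max(old_max, new_val) = max(41, -24) = 41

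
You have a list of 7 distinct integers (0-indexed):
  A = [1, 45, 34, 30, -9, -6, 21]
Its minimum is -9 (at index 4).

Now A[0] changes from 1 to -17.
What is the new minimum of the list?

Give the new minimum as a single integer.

Answer: -17

Derivation:
Old min = -9 (at index 4)
Change: A[0] 1 -> -17
Changed element was NOT the old min.
  New min = min(old_min, new_val) = min(-9, -17) = -17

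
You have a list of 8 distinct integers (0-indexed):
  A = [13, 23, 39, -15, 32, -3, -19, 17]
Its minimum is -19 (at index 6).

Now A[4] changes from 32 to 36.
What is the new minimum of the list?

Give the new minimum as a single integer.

Answer: -19

Derivation:
Old min = -19 (at index 6)
Change: A[4] 32 -> 36
Changed element was NOT the old min.
  New min = min(old_min, new_val) = min(-19, 36) = -19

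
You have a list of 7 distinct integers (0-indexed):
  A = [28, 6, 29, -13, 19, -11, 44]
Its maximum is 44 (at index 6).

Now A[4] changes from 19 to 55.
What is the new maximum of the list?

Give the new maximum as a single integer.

Old max = 44 (at index 6)
Change: A[4] 19 -> 55
Changed element was NOT the old max.
  New max = max(old_max, new_val) = max(44, 55) = 55

Answer: 55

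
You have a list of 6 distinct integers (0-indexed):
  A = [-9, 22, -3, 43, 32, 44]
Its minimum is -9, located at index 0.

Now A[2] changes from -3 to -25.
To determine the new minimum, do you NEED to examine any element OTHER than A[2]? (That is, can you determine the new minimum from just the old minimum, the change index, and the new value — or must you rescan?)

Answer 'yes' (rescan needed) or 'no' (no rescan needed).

Old min = -9 at index 0
Change at index 2: -3 -> -25
Index 2 was NOT the min. New min = min(-9, -25). No rescan of other elements needed.
Needs rescan: no

Answer: no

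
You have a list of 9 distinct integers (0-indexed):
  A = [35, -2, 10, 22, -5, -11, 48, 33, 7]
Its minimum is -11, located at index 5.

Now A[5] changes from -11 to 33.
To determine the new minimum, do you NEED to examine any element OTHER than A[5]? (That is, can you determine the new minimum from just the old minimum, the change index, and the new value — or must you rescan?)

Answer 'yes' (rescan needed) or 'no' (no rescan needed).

Answer: yes

Derivation:
Old min = -11 at index 5
Change at index 5: -11 -> 33
Index 5 WAS the min and new value 33 > old min -11. Must rescan other elements to find the new min.
Needs rescan: yes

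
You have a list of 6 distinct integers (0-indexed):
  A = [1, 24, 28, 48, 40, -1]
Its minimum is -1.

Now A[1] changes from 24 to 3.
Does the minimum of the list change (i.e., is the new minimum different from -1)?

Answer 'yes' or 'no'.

Answer: no

Derivation:
Old min = -1
Change: A[1] 24 -> 3
Changed element was NOT the min; min changes only if 3 < -1.
New min = -1; changed? no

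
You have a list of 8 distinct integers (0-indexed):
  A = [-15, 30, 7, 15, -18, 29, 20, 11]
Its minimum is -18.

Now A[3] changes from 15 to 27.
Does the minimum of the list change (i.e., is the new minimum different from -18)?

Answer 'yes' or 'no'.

Answer: no

Derivation:
Old min = -18
Change: A[3] 15 -> 27
Changed element was NOT the min; min changes only if 27 < -18.
New min = -18; changed? no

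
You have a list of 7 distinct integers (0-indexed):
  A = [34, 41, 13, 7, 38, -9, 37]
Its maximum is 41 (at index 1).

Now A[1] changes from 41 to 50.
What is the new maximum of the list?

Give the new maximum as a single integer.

Old max = 41 (at index 1)
Change: A[1] 41 -> 50
Changed element WAS the max -> may need rescan.
  Max of remaining elements: 38
  New max = max(50, 38) = 50

Answer: 50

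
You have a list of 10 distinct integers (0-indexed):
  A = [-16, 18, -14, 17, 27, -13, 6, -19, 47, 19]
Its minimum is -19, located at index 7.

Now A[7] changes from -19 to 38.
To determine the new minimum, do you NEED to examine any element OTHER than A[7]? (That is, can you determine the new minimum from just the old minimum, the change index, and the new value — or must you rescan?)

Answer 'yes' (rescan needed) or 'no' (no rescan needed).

Answer: yes

Derivation:
Old min = -19 at index 7
Change at index 7: -19 -> 38
Index 7 WAS the min and new value 38 > old min -19. Must rescan other elements to find the new min.
Needs rescan: yes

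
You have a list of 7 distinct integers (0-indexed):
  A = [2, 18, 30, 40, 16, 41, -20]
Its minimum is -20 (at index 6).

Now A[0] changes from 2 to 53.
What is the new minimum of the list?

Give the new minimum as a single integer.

Old min = -20 (at index 6)
Change: A[0] 2 -> 53
Changed element was NOT the old min.
  New min = min(old_min, new_val) = min(-20, 53) = -20

Answer: -20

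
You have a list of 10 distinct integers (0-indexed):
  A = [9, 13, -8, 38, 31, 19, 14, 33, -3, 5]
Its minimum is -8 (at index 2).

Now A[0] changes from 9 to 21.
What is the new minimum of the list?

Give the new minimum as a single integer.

Old min = -8 (at index 2)
Change: A[0] 9 -> 21
Changed element was NOT the old min.
  New min = min(old_min, new_val) = min(-8, 21) = -8

Answer: -8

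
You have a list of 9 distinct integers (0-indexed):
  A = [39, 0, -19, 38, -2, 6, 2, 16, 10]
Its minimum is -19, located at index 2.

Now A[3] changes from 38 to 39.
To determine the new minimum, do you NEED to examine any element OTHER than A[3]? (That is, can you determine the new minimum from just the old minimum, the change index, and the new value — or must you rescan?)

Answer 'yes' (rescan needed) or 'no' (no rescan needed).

Answer: no

Derivation:
Old min = -19 at index 2
Change at index 3: 38 -> 39
Index 3 was NOT the min. New min = min(-19, 39). No rescan of other elements needed.
Needs rescan: no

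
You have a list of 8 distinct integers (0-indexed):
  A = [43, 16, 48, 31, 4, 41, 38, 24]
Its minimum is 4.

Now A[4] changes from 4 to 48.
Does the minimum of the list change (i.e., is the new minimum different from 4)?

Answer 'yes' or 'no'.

Old min = 4
Change: A[4] 4 -> 48
Changed element was the min; new min must be rechecked.
New min = 16; changed? yes

Answer: yes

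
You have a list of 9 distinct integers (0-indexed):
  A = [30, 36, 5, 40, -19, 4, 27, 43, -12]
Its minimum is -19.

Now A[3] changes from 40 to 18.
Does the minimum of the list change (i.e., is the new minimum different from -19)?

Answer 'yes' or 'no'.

Answer: no

Derivation:
Old min = -19
Change: A[3] 40 -> 18
Changed element was NOT the min; min changes only if 18 < -19.
New min = -19; changed? no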